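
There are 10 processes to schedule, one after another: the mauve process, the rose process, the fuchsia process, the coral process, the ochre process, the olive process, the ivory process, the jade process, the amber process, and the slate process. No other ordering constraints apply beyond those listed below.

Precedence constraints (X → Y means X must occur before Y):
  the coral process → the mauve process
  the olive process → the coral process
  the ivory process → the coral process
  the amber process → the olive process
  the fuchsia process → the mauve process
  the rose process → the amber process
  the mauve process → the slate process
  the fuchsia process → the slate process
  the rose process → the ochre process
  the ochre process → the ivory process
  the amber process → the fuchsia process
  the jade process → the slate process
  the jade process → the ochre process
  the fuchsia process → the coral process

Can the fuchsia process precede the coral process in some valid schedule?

Yes

Every valid ordering already has the fuchsia process before the coral process (the constraints require it), so in particular at least one does.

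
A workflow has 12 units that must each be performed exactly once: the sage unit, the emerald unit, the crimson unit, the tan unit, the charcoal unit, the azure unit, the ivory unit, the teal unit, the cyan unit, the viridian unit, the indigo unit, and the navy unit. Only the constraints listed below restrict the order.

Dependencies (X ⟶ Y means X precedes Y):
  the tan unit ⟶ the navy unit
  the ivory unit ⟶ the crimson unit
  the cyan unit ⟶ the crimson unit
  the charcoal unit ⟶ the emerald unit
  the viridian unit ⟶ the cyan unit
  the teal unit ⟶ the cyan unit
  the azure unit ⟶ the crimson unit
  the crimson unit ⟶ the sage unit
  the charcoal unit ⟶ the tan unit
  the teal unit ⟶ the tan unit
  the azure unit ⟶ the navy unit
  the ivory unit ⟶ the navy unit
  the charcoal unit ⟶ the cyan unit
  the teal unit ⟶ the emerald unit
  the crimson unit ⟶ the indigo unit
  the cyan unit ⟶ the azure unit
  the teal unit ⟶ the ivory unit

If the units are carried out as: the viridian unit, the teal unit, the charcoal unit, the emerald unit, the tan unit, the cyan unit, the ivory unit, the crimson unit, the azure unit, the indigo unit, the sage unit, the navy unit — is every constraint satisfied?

No

In the proposed order, the crimson unit appears before the azure unit.
That contradicts the constraint that the azure unit must precede the crimson unit.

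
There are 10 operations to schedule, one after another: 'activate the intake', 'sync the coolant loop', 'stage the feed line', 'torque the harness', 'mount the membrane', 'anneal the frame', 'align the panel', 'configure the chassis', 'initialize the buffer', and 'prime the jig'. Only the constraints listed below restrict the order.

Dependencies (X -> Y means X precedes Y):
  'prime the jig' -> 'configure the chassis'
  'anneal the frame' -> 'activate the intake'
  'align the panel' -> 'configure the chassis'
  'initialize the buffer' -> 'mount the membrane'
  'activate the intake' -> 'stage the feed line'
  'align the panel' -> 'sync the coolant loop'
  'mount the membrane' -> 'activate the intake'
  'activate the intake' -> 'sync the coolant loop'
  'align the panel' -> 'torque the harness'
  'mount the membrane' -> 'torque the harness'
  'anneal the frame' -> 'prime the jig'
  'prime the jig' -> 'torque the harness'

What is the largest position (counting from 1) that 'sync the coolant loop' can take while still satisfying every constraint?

Nothing depends on 'sync the coolant loop', so it can be the final operation, position 10.

10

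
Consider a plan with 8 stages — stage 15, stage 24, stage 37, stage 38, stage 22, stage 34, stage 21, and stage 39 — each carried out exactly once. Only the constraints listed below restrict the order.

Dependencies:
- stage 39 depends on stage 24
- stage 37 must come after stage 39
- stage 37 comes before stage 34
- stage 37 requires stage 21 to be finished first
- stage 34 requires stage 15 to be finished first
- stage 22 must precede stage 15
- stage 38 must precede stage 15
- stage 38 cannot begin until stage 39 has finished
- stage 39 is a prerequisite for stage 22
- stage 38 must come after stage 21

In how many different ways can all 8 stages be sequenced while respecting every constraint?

27

The stages with no prerequisites are stage 24, stage 21; any of them can be placed first.
Systematically extending each partial ordering one stage at a time and counting, there are 27 complete orderings.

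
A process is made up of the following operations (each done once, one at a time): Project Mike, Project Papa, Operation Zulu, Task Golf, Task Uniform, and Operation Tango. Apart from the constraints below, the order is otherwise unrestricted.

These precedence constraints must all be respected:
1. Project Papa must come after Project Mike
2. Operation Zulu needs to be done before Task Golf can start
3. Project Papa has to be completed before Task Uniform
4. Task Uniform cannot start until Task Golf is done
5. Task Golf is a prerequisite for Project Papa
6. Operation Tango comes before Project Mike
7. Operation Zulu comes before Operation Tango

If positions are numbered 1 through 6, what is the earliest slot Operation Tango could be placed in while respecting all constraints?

Working backwards through the constraints from Operation Tango, its only required predecessor is Operation Zulu.
With 1 mandatory predecessor, the earliest Operation Tango can sit is position 1+1 = 2, and placing just that one first achieves it.

2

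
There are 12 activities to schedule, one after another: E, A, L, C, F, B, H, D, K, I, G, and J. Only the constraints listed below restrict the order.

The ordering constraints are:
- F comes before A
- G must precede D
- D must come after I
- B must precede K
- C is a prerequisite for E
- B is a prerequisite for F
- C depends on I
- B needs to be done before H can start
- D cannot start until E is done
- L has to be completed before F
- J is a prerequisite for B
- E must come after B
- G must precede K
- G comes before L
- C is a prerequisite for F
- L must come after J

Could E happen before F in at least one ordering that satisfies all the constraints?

Yes

Nothing in the constraints forces F before E — there is no chain from F to E.
So a valid ordering placing E earlier than F exists.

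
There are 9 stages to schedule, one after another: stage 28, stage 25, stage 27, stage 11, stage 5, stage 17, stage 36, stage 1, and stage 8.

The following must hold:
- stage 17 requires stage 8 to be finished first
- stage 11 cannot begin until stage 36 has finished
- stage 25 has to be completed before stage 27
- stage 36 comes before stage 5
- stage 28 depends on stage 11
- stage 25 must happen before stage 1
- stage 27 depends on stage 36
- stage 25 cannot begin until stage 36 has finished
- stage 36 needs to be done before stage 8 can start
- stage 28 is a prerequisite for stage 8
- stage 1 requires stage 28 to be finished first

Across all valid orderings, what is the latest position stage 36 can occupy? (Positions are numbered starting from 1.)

1

Every stage that must follow stage 36 has to come after it. Tracing all chains starting from stage 36, those stages are: stage 28, stage 25, stage 27, stage 11, stage 5, stage 17, stage 1, stage 8 — 8 in total.
So at least 8 stages follow stage 36, putting stage 36 no later than position 1. That position is achievable by scheduling everything else first.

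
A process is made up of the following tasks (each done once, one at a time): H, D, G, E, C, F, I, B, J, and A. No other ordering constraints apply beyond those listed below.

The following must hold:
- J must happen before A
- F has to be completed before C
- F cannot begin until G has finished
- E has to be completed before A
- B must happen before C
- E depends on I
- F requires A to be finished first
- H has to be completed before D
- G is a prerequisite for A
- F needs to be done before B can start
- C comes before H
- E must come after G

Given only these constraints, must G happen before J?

G and J are not related by any chain of constraints.
There exist valid orderings with J before G, so G is not required to come first.

No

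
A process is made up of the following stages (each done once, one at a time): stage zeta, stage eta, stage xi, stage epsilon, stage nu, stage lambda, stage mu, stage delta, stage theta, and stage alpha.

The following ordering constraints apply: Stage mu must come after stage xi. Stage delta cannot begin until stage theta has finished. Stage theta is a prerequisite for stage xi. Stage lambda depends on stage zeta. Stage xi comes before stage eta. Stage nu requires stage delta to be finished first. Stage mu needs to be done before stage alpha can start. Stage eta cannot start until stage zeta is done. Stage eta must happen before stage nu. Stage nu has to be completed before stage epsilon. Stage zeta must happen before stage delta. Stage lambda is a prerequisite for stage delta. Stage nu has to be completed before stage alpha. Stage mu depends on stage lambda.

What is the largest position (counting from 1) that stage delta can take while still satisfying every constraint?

Following every chain forward from stage delta, the stages that must come later are stage epsilon, stage nu, stage alpha — 3 of them.
With 3 mandatory successors out of 10 stages total, the latest slot for stage delta is 10−3 = 7, and it's reachable by doing all non-successors before stage delta.

7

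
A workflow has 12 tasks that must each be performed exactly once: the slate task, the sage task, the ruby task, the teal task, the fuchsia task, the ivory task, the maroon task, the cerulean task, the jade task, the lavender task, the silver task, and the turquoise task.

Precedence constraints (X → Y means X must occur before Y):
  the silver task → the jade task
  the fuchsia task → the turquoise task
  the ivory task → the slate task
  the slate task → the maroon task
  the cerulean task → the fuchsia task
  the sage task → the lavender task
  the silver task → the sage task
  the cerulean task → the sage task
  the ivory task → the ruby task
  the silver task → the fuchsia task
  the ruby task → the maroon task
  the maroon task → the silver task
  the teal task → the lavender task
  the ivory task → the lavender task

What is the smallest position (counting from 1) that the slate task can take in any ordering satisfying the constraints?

Working backwards through the constraints from the slate task, its only required predecessor is the ivory task.
With 1 mandatory predecessor, the earliest the slate task can sit is position 1+1 = 2, and placing just that one first achieves it.

2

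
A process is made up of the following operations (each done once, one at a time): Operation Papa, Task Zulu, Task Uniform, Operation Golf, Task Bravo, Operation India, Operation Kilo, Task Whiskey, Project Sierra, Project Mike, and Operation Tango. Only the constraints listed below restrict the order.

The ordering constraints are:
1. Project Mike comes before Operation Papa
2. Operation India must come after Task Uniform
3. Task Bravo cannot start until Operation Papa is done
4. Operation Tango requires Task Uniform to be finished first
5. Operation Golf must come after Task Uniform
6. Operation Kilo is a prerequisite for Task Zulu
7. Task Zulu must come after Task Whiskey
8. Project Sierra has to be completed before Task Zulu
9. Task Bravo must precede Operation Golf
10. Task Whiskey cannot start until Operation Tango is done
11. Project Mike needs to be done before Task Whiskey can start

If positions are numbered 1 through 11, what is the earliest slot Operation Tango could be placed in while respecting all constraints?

The only operation forced before Operation Tango (directly or transitively) is Task Uniform.
With 1 mandatory predecessor, the earliest Operation Tango can sit is position 1+1 = 2, and placing just that one first achieves it.

2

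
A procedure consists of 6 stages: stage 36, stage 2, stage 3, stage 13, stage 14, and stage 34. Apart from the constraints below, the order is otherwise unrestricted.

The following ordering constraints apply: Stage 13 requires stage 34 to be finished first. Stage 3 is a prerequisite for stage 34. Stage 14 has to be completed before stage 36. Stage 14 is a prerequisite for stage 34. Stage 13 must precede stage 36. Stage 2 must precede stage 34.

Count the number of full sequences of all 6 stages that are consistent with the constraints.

3 stages have no prerequisites (stage 2, stage 3, stage 14), so any of them could come first.
Counting all ways to extend the partial order to a total order gives 6.

6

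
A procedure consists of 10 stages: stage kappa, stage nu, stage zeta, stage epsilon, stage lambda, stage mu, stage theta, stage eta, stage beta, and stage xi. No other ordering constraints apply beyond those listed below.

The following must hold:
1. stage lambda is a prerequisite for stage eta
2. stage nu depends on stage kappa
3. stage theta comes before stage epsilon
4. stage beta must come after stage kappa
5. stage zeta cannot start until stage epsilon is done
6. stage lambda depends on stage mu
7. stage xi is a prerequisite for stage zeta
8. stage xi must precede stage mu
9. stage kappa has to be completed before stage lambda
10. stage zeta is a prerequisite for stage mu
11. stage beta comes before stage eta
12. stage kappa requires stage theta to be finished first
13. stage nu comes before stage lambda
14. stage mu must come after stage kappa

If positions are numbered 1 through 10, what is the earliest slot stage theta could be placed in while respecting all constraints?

1

Stage theta has no prerequisites at all, so it can go in position 1.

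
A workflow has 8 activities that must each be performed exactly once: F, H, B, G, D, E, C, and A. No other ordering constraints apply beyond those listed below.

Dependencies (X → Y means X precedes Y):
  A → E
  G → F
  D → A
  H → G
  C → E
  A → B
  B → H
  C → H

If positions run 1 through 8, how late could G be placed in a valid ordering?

7

The only activity forced after G (directly or by a chain) is F.
With 1 mandatory successor out of 8 activities total, the latest slot for G is 8−1 = 7, and it's reachable by doing all non-successors before G.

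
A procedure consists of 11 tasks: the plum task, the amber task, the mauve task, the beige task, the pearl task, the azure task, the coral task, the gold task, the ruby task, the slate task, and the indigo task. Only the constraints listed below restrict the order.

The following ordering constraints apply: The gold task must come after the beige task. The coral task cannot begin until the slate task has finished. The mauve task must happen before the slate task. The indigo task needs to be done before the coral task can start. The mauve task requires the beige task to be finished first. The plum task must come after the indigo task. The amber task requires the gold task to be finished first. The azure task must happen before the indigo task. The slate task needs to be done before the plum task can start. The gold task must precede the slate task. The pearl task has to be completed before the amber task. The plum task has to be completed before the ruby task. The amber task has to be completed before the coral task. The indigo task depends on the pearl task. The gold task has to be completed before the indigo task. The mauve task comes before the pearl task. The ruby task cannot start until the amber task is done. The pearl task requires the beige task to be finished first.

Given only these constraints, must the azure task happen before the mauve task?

The azure task and the mauve task are not related by any chain of constraints.
A valid ordering placing the mauve task before the azure task exists, so the answer is no.

No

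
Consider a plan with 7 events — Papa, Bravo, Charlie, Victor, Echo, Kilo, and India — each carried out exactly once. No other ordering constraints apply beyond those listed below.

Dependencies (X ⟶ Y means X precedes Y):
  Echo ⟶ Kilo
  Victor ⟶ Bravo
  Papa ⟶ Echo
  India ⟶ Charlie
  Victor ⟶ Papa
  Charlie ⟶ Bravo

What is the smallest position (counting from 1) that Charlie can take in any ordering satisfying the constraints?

2

The only event forced before Charlie (directly or transitively) is India.
With 1 mandatory predecessor, the earliest Charlie can sit is position 1+1 = 2, and placing just that one first achieves it.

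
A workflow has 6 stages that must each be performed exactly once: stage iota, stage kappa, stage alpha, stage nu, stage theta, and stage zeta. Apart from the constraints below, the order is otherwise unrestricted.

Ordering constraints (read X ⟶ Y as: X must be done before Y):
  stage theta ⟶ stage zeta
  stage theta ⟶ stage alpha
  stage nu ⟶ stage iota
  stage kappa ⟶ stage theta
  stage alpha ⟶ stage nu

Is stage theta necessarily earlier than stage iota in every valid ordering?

Chaining the stated constraints: stage theta → stage alpha → stage nu → stage iota.
Hence stage theta necessarily comes before stage iota.

Yes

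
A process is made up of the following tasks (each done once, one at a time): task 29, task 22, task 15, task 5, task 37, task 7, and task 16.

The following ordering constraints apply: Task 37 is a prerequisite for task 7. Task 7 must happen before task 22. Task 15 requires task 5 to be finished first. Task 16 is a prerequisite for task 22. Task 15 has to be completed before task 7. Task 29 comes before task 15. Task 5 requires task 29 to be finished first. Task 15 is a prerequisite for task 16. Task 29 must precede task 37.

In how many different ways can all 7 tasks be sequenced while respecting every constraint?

7

Task 29 is the only task with nothing required before it, so every ordering starts there.
Enumerating by repeatedly choosing an available task (one whose prerequisites are all placed) gives 7 distinct complete orderings.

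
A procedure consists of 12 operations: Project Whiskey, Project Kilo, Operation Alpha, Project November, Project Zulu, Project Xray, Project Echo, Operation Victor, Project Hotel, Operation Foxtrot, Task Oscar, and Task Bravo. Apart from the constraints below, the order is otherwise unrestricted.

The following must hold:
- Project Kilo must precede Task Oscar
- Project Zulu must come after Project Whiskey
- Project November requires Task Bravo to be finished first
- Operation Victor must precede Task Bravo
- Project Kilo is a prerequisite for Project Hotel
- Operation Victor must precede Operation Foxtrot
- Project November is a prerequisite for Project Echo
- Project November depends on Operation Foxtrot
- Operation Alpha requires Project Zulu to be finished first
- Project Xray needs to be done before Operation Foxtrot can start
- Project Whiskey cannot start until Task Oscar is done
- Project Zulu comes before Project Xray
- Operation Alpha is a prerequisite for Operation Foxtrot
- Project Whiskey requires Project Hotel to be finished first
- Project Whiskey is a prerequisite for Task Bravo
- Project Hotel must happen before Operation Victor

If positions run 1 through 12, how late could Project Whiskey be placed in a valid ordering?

Following every chain forward from Project Whiskey, the operations that must come later are Operation Alpha, Project November, Project Zulu, Project Xray, Project Echo, Operation Foxtrot, Task Bravo — 7 of them.
With 7 mandatory successors out of 12 operations total, the latest slot for Project Whiskey is 12−7 = 5, and it's reachable by doing all non-successors before Project Whiskey.

5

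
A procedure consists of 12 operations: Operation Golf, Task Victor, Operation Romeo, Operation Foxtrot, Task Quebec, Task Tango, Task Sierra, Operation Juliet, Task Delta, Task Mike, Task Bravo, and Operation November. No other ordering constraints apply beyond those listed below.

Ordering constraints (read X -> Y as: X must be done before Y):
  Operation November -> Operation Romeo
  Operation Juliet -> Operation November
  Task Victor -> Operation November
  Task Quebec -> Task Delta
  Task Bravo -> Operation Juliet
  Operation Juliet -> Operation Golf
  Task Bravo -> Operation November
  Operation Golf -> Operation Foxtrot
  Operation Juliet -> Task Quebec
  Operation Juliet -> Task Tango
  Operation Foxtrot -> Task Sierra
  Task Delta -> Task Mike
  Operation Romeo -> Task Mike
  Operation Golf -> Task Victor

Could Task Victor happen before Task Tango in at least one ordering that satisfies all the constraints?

Yes

Nothing in the constraints forces Task Tango before Task Victor — there is no chain from Task Tango to Task Victor.
So a valid ordering placing Task Victor earlier than Task Tango exists.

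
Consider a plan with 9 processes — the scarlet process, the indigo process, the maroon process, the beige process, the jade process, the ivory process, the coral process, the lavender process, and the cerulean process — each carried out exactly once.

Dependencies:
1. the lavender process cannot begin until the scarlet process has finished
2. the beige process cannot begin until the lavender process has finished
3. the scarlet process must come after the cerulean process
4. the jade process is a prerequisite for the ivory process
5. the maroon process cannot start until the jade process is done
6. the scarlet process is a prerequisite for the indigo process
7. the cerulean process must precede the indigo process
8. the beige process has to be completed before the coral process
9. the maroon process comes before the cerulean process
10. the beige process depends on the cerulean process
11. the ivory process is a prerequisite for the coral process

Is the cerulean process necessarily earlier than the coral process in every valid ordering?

Chaining the stated constraints: the cerulean process → the beige process → the coral process.
That forces the cerulean process before the coral process in every valid schedule.

Yes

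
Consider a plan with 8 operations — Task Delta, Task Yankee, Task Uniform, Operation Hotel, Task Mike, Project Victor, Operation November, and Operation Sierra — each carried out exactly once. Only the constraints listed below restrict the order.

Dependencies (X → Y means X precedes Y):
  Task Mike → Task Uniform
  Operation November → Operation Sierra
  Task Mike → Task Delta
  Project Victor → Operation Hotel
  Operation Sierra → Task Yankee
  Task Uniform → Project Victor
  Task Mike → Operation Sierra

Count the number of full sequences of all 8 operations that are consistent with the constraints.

The operations with no prerequisites are Task Mike, Operation November; any of them can be placed first.
Counting all ways to extend the partial order to a total order gives 200.

200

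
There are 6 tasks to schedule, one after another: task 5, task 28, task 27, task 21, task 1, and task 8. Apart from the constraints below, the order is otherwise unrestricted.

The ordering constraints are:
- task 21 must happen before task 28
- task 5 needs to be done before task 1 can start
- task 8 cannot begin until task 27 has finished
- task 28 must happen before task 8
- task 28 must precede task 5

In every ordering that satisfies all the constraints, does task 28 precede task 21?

No

In fact the dependencies run the other way: task 21 → task 28.
So task 28 does not have to come before task 21 — it cannot.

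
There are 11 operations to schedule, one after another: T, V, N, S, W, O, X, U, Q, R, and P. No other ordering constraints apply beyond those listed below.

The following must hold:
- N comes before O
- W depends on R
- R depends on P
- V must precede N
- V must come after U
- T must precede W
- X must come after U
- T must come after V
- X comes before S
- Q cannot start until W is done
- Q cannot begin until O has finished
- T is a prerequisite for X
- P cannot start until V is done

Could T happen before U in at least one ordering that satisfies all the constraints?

No

The constraints give a chain U → V → T, which forces U before T.
So no valid ordering can have T before U.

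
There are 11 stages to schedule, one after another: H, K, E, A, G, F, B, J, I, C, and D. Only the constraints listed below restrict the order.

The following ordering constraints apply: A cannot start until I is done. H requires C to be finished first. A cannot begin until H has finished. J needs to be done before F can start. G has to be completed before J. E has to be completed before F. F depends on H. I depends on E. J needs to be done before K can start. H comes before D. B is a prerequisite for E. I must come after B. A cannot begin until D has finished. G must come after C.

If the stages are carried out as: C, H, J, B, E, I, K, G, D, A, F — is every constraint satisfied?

No

Here G comes after J.
But one of the constraints requires G before J, so this ordering violates it.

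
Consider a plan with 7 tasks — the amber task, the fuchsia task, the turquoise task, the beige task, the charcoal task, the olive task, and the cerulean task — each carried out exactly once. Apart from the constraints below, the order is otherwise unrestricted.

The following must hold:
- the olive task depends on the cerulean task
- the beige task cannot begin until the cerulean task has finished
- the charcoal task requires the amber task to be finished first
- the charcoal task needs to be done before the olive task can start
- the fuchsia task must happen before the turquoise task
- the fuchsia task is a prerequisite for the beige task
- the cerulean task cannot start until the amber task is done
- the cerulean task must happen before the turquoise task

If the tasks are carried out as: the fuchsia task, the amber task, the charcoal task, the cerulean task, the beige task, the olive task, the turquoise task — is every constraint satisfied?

Yes

Every stated constraint is respected: the fuchsia task sits at position 1, ahead of the turquoise task at position 7, and each of the other listed pairs likewise has the predecessor earlier in the sequence.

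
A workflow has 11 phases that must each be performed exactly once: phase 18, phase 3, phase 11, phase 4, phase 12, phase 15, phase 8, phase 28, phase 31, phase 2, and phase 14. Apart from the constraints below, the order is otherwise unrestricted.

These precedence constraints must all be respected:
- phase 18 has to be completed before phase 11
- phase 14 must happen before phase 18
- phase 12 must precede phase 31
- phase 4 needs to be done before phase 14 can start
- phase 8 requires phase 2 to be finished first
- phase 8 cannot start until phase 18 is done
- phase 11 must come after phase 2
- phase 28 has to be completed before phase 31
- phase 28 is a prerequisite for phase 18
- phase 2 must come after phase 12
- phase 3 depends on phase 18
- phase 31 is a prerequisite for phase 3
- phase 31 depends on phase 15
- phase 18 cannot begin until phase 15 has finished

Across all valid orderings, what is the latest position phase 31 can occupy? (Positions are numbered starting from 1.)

10

Following the constraints forward from phase 31, its only required successor is phase 3.
With 1 mandatory successor out of 11 phases total, the latest slot for phase 31 is 11−1 = 10, and it's reachable by doing all non-successors before phase 31.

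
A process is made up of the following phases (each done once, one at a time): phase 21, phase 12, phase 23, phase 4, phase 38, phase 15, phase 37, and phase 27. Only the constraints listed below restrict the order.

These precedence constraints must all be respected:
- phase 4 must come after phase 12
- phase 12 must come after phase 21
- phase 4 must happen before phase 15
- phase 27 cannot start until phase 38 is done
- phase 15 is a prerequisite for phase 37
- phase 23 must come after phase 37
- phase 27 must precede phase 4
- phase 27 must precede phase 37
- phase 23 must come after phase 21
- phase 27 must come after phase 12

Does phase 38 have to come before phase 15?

Tracing the constraints gives a chain: phase 38 → phase 27 → phase 4 → phase 15.
That forces phase 38 before phase 15 in every valid schedule.

Yes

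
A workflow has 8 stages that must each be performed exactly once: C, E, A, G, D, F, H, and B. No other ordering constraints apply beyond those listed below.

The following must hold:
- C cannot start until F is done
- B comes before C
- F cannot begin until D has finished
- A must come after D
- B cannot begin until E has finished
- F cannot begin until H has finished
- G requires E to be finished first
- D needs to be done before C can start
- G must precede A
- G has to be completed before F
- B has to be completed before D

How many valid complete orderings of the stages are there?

2 stages have no prerequisites (E, H), so any of them could come first.
Systematically extending each partial ordering one stage at a time and counting, there are 48 complete orderings.

48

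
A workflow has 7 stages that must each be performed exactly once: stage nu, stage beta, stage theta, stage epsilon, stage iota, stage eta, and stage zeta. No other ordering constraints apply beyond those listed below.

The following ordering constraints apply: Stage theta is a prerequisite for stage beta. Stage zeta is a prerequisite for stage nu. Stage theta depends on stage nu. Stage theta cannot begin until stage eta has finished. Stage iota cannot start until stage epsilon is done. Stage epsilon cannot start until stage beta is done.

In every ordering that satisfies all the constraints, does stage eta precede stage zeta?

Stage eta and stage zeta are not related by any chain of constraints.
So stage eta can come before stage zeta or after — it is not forced.

No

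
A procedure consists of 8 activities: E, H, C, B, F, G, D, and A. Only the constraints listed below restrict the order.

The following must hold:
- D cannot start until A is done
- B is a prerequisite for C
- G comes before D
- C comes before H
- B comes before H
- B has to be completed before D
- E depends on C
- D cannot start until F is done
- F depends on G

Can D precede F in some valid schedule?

No

Following F → D, F must precede D in every valid ordering.
Hence D can never be scheduled before F.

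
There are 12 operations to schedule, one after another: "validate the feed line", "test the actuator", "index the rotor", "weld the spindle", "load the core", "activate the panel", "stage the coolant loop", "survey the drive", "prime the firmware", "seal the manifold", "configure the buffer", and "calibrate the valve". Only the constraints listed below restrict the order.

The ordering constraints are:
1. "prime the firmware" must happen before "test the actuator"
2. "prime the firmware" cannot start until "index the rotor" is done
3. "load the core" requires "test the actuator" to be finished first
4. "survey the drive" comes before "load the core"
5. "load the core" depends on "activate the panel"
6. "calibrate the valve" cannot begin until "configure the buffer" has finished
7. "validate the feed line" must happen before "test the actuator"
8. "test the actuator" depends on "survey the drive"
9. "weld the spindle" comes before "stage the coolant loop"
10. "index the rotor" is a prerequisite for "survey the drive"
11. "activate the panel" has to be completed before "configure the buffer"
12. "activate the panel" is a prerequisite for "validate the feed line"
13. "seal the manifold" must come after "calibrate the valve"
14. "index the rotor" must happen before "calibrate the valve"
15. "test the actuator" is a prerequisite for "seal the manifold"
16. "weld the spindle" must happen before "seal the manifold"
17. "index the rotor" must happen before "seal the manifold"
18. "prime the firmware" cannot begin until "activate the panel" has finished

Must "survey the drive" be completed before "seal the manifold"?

Yes

There is a constraint chain "survey the drive" → "test the actuator" → "seal the manifold".
Hence "survey the drive" necessarily comes before "seal the manifold".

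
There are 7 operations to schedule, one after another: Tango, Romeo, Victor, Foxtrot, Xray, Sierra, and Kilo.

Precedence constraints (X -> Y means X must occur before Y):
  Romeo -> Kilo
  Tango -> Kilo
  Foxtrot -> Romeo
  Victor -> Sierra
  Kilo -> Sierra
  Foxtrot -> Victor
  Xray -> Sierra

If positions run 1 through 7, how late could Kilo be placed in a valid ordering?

Following the constraints forward from Kilo, its only required successor is Sierra.
So at least 1 operation follows Kilo, putting Kilo no later than position 6. That position is achievable by scheduling everything else first.

6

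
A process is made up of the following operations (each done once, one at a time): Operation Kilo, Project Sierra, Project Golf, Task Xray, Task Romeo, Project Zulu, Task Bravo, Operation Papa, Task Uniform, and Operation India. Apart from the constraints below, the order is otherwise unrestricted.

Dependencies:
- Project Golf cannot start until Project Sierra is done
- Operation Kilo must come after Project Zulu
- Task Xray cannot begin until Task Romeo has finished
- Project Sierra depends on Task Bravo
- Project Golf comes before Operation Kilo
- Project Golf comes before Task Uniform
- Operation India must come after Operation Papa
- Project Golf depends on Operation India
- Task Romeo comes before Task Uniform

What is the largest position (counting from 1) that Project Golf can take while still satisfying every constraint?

The operations that are forced after Project Golf, directly or by a chain of constraints, are Operation Kilo, Task Uniform. That's 2 operations.
So at least 2 operations follow Project Golf, putting Project Golf no later than position 8. That position is achievable by scheduling everything else first.

8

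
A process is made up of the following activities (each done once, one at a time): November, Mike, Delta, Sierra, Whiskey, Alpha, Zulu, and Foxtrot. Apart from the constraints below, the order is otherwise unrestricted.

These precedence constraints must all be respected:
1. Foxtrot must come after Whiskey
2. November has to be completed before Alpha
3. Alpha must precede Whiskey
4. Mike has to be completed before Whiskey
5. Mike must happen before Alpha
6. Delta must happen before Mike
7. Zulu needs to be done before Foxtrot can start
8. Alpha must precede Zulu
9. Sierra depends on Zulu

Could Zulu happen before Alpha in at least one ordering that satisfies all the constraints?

Following Alpha → Zulu, Alpha must precede Zulu in every valid ordering.
So no valid ordering can have Zulu before Alpha.

No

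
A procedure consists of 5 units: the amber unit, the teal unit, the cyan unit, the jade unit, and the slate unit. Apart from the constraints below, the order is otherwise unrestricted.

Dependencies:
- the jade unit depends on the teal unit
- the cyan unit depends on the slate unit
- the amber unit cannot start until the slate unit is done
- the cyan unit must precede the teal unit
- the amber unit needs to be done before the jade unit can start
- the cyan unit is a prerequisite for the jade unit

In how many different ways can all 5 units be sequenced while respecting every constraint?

3

Only the slate unit has no prerequisites, so it must go first.
Counting all ways to extend the partial order to a total order gives 3.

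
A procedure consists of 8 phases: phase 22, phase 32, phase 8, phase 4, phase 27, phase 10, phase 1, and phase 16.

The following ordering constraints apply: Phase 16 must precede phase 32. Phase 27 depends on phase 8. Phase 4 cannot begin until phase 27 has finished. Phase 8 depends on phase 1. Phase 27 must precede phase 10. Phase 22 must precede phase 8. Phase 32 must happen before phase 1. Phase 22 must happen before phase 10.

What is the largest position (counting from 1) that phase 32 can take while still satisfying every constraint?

Following every chain forward from phase 32, the phases that must come later are phase 8, phase 4, phase 27, phase 10, phase 1 — 5 of them.
So at least 5 phases follow phase 32, putting phase 32 no later than position 3. That position is achievable by scheduling everything else first.

3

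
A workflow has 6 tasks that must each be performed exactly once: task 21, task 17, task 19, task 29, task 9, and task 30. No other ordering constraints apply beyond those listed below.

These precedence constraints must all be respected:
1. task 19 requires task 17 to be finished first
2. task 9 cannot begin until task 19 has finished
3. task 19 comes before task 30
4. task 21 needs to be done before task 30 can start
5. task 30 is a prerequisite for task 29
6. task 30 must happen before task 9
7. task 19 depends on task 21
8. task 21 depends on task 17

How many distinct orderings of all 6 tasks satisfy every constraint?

Task 17 is the only task with nothing required before it, so every ordering starts there.
Counting all ways to extend the partial order to a total order gives 2.

2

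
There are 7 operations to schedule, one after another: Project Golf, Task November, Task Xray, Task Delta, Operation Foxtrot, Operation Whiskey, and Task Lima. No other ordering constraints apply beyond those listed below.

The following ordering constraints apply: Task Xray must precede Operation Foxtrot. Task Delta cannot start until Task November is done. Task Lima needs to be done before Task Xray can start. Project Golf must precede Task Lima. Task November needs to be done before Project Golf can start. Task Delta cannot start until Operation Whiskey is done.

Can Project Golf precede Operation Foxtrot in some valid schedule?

Yes

The constraints force Project Golf before Operation Foxtrot, so yes — every valid ordering has Project Golf earlier.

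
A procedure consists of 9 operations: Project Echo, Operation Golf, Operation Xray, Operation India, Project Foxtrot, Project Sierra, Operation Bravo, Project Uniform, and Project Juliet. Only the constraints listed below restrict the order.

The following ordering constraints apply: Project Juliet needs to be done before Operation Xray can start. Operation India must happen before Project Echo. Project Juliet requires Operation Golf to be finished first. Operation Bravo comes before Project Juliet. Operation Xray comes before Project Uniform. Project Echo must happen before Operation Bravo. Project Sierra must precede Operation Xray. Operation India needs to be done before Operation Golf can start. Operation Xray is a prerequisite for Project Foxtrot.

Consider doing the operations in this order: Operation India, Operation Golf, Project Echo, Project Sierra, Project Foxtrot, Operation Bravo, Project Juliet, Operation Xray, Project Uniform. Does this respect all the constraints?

No

Here Operation Xray comes after Project Foxtrot.
Since Operation Xray is required before Project Foxtrot, the ordering is invalid.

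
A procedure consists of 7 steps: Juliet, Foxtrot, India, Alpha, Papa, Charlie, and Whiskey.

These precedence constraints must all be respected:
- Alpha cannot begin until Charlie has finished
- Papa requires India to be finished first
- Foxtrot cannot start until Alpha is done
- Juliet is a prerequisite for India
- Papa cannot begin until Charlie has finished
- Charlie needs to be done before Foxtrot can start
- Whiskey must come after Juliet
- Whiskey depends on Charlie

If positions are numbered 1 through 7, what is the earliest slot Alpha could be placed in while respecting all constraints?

Working backwards through the constraints from Alpha, its only required predecessor is Charlie.
With 1 mandatory predecessor, the earliest Alpha can sit is position 1+1 = 2, and placing just that one first achieves it.

2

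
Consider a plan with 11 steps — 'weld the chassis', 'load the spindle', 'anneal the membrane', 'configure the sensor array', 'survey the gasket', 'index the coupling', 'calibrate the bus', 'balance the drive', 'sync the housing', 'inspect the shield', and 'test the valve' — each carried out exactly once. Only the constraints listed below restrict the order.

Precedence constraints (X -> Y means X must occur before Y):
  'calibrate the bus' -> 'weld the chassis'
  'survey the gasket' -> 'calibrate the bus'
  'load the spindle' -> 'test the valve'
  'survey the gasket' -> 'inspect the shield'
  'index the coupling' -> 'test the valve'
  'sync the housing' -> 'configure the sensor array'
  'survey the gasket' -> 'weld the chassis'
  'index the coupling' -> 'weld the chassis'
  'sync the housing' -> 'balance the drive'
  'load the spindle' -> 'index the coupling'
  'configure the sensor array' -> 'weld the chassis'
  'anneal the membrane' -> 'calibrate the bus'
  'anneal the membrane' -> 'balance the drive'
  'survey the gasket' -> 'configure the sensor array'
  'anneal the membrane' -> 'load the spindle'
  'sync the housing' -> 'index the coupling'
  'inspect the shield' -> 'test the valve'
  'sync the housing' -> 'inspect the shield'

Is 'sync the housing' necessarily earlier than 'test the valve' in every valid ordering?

Yes

Tracing the constraints gives a chain: 'sync the housing' → 'inspect the shield' → 'test the valve'.
Hence 'sync the housing' necessarily comes before 'test the valve'.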